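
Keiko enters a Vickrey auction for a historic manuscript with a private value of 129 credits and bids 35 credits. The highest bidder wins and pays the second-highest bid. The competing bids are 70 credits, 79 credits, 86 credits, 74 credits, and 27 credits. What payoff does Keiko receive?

0 credits

Highest competing bid: 86 credits.
Keiko's bid 35 credits is not the highest, so Keiko loses, pays nothing, and earns zero payoff.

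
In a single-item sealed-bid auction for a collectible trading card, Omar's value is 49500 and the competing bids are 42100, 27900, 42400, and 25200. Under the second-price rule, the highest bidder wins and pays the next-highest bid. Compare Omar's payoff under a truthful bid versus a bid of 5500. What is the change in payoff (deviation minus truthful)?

Payoff change: -7100.

The highest competing bid is 42400.
Bidding truthfully at 49500: Omar has the top bid, wins, and pays the second-highest bid 42400. Payoff = 49500 − 42400 = 7100.
Bidding 5500: the top bid is 42400 (a rival), so Omar loses. Payoff = 0.
Change = 0 − 7100 = -7100.
This is the dominant-strategy logic: truthful bidding weakly beats any alternative.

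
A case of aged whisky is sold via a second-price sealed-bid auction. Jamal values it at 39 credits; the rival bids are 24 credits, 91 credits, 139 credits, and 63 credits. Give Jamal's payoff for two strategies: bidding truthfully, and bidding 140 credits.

(a) 0 credits  (b) -100 credits

The highest competing bid is 139 credits.
Bidding truthfully at 39 credits: the top bid is 139 credits (a rival), so Jamal loses. Payoff = 0 credits.
Bidding 140 credits: Jamal has the top bid, wins, and pays the second-highest bid 139 credits. Payoff = 39 credits − 139 credits = -100 credits.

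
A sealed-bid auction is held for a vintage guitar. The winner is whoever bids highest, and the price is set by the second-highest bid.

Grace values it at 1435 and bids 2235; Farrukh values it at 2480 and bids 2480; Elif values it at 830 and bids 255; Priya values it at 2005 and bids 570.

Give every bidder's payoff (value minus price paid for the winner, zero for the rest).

Payoffs: Grace 0, Farrukh 245, Elif 0, Priya 0.

Sorted high to low: Farrukh 2480 > Grace 2235 > Priya 570 > Elif 255.
Farrukh has the top bid and wins; the price is the second-highest bid, 2235.
Farrukh's payoff = 2480 − 2235 = 245. All other bidders lose, so their payoff is 0.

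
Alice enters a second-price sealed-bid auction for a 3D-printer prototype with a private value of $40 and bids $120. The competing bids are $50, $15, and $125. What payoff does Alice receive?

Payoff = $0.

Highest competing bid: $125.
Alice's bid $120 is not the highest, so Alice loses, pays nothing, and earns zero payoff.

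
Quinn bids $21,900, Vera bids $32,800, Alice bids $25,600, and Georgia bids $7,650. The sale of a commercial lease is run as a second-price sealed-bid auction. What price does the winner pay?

$25,600

Ordered from highest: Vera $32,800 > Alice $25,600 > Quinn $21,900 > Georgia $7,650.
Vera has the highest bid, so Vera wins.
The second-highest bid is $25,600, so that is what Vera pays.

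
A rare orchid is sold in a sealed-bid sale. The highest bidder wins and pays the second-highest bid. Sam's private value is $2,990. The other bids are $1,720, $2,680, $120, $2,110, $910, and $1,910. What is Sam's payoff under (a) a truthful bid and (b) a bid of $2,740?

Truthful: $310; alternative: $310.

The highest competing bid is $2,680.
Bidding truthfully at $2,990: Sam has the top bid, wins, and pays the second-highest bid $2,680. Payoff = $2,990 − $2,680 = $310.
Bidding $2,740: Sam has the top bid, wins, and pays the second-highest bid $2,680. Payoff = $2,990 − $2,680 = $310.
The bid only affects whether you win, not the price — here both bids land on the same side of the top rival bid, so the deviation is payoff-neutral.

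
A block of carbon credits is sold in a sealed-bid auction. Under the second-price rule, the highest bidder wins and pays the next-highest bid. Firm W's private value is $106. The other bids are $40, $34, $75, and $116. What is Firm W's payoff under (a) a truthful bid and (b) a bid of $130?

The highest competing bid is $116.
Bidding truthfully at $106: the top bid is $116 (a rival), so Firm W loses. Payoff = $0.
Bidding $130: Firm W has the top bid, wins, and pays the second-highest bid $116. Payoff = $106 − $116 = -$10.
This is the dominant-strategy logic: truthful bidding weakly beats any alternative.

Truthful: $0; alternative: -$10.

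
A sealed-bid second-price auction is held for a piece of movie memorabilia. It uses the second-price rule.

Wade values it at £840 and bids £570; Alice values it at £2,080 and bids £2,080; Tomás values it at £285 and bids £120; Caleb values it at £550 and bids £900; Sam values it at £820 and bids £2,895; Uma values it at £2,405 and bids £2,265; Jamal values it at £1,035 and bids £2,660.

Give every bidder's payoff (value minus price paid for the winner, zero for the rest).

Ordered from highest: Sam £2,895, then Jamal £2,660, then Uma £2,265, then Alice £2,080, then Caleb £900, then Wade £570, then Tomás £120.
Sam has the top bid and wins; the price is the second-highest bid, £2,660.
Sam's payoff = £820 − £2,660 = -£1,840. All other bidders lose, so their payoff is 0.

Payoffs: Wade £0, Alice £0, Tomás £0, Caleb £0, Sam -£1,840, Uma £0, Jamal £0.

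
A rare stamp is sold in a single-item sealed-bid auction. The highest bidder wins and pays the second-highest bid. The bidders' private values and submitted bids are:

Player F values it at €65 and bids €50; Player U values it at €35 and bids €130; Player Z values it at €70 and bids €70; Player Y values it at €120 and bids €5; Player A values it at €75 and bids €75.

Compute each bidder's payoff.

Player F €0, Player U -€40, Player Z €0, Player Y €0, Player A €0.

Sorted high to low: Player U €130 > Player A €75 > Player Z €70 > Player F €50 > Player Y €5.
Player U has the top bid and wins; the price is the second-highest bid, €75.
Player U's payoff = €35 − €75 = -€40. All other bidders lose, so their payoff is 0.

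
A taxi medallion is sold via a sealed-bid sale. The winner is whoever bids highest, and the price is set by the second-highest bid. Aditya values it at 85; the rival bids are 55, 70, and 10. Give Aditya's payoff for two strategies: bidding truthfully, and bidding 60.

(a) 15  (b) 0

The highest competing bid is 70.
Bidding truthfully at 85: Aditya has the top bid, wins, and pays the second-highest bid 70. Payoff = 85 − 70 = 15.
Bidding 60: the top bid is 70 (a rival), so Aditya loses. Payoff = 0.
This is the dominant-strategy logic: truthful bidding weakly beats any alternative.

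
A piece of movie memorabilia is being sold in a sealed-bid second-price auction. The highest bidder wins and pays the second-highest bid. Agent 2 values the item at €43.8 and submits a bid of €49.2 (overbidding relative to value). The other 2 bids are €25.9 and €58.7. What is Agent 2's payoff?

Highest competing bid: €58.7.
Agent 2's bid €49.2 is not the highest, so Agent 2 loses, pays nothing, and earns zero payoff.

Payoff = €0.0.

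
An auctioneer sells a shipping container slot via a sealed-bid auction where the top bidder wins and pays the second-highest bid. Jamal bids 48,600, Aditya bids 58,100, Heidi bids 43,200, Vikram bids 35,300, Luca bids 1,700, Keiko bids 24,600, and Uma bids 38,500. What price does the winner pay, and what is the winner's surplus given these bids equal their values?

Ordered from highest: Aditya 58,100; Jamal 48,600; Heidi 43,200; Uma 38,500; Vikram 35,300; Keiko 24,600; Luca 1,700.
Aditya is the highest bidder, so Aditya wins.
Under the second-price rule, the price is the second-highest bid: 48,600.
Surplus = 58,100 − 48,600 = 9,500.

Price 48,600; surplus 9,500.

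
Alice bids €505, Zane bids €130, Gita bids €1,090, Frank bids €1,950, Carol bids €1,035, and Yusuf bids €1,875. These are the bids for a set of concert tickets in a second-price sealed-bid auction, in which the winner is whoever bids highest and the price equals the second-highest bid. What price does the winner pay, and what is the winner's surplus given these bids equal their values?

Bids in descending order: Frank €1,950 > Yusuf €1,875 > Gita €1,090 > Carol €1,035 > Alice €505 > Zane €130.
Frank is the highest bidder, so Frank wins.
Under the second-price rule, the price is the second-highest bid: €1,875.
Surplus = €1,950 − €1,875 = €75.

Price €1,875; surplus €75.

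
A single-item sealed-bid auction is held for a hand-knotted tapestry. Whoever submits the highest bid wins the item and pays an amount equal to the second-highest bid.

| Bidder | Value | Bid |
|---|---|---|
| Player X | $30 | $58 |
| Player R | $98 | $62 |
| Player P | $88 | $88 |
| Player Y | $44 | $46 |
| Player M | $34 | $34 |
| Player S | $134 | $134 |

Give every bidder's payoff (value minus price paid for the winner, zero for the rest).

Bids in descending order: Player S $134 > Player P $88 > Player R $62 > Player X $58 > Player Y $46 > Player M $34.
Player S has the top bid and wins; the price is the second-highest bid, $88.
Player S's payoff = $134 − $88 = $46. All other bidders lose, so their payoff is 0.

Player X $0, Player R $0, Player P $0, Player Y $0, Player M $0, Player S $46.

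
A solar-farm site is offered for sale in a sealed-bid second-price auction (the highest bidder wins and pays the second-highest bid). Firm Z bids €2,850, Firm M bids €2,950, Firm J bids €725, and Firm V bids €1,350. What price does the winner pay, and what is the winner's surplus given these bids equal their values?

The winner pays €2,850 for a surplus of €100.

Ranking the bids: Firm M €2,950 > Firm Z €2,850 > Firm V €1,350 > Firm J €725.
Firm M is the highest bidder, so Firm M wins.
Under the second-price rule, the price is the second-highest bid: €2,850.
Surplus = €2,950 − €2,850 = €100.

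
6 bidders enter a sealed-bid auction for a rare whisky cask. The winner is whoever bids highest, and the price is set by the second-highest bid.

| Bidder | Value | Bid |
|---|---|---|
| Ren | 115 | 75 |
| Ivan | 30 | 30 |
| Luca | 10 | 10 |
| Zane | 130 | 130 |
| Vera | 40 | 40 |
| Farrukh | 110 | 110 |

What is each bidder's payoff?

Payoffs: Ren 0, Ivan 0, Luca 0, Zane 20, Vera 0, Farrukh 0.

Bids in descending order: Zane 130; Farrukh 110; Ren 75; Vera 40; Ivan 30; Luca 10.
Zane has the top bid and wins; the price is the second-highest bid, 110.
Zane's payoff = 130 − 110 = 20. All other bidders lose, so their payoff is 0.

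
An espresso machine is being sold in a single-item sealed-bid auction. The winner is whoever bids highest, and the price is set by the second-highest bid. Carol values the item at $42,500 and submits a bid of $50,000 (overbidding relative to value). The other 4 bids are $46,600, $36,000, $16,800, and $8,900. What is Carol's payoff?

Carol's payoff: -$4,100.

Highest competing bid: $46,600.
Carol's bid $50,000 is the highest overall, so Carol wins and pays the second-highest bid, $46,600.
Payoff = value − price = $42,500 − $46,600 = -$4,100.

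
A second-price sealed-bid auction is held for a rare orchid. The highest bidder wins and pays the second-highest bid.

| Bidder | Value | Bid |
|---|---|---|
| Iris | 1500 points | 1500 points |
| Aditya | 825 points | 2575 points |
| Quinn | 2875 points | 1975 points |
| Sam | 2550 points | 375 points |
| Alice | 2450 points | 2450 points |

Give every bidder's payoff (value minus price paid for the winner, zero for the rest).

Payoffs: Iris 0 points, Aditya -1625 points, Quinn 0 points, Sam 0 points, Alice 0 points.

Sorted high to low: Aditya 2575 points > Alice 2450 points > Quinn 1975 points > Iris 1500 points > Sam 375 points.
Aditya has the top bid and wins; the price is the second-highest bid, 2450 points.
Aditya's payoff = 825 points − 2450 points = -1625 points. All other bidders lose, so their payoff is 0.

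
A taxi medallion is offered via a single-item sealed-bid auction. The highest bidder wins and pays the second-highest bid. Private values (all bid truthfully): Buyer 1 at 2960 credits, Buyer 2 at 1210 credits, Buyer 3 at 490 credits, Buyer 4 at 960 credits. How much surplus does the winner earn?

Bids in descending order: Buyer 1 2960 credits; Buyer 2 1210 credits; Buyer 4 960 credits; Buyer 3 490 credits.
Buyer 1 wins with the top bid and pays the second-highest, 1210 credits.
Surplus = 2960 credits − 1210 credits = 1750 credits.

Surplus = 1750 credits.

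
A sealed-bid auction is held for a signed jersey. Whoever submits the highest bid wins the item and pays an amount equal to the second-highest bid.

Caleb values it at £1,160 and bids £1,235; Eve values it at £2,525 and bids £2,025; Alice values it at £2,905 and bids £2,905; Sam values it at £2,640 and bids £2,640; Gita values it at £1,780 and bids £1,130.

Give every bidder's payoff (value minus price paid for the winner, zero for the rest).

Ordered from highest: Alice £2,905, then Sam £2,640, then Eve £2,025, then Caleb £1,235, then Gita £1,130.
Alice has the top bid and wins; the price is the second-highest bid, £2,640.
Alice's payoff = £2,905 − £2,640 = £265. All other bidders lose, so their payoff is 0.

Payoffs: Caleb £0, Eve £0, Alice £265, Sam £0, Gita £0.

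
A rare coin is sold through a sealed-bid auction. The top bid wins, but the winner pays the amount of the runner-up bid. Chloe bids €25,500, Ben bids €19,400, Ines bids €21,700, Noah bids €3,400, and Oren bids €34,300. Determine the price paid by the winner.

Ordered from highest: Oren €34,300; Chloe €25,500; Ines €21,700; Ben €19,400; Noah €3,400.
Oren has the highest bid, so Oren wins.
The second-highest bid is €25,500, so that is what Oren pays.

€25,500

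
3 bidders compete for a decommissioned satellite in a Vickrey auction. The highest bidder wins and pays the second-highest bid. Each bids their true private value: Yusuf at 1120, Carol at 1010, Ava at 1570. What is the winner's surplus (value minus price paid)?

450

Ordered from highest: Ava 1570 > Yusuf 1120 > Carol 1010.
Ava wins with the top bid and pays the second-highest, 1120.
Surplus = 1570 − 1120 = 450.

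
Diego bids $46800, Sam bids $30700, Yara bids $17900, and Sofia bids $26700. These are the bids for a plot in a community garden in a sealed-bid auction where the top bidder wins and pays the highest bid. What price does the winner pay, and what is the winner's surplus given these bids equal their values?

Price $46800; surplus $0.

Sorted high to low: Diego $46800; Sam $30700; Sofia $26700; Yara $17900.
Diego is the highest bidder, so Diego wins.
Under the first-price rule, the price is the highest bid: $46800.
Surplus = $46800 − $46800 = $0.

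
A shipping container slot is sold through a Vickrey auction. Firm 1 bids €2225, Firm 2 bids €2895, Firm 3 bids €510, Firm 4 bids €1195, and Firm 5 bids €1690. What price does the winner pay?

The winner pays €2225.

Ordered from highest: Firm 2 €2895 > Firm 1 €2225 > Firm 5 €1690 > Firm 4 €1195 > Firm 3 €510.
Firm 2 has the highest bid, so Firm 2 wins.
The second-highest bid is €2225, so that is what Firm 2 pays.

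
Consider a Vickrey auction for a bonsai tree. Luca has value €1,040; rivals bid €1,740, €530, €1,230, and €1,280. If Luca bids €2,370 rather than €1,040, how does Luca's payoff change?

The highest competing bid is €1,740.
Bidding truthfully at €1,040: the top bid is €1,740 (a rival), so Luca loses. Payoff = €0.
Bidding €2,370: Luca has the top bid, wins, and pays the second-highest bid €1,740. Payoff = €1,040 − €1,740 = -€700.
Change = -€700 − €0 = -€700.
Deviating from a truthful bid can only lose payoff in a second-price auction — never gain.

Payoff change: -€700.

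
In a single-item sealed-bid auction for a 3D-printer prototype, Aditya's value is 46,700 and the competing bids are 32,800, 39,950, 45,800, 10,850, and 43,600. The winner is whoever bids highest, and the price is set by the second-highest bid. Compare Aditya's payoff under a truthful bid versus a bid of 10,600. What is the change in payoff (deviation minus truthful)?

The highest competing bid is 45,800.
Bidding truthfully at 46,700: Aditya has the top bid, wins, and pays the second-highest bid 45,800. Payoff = 46,700 − 45,800 = 900.
Bidding 10,600: the top bid is 45,800 (a rival), so Aditya loses. Payoff = 0.
Change = 0 − 900 = -900.
Deviating from a truthful bid can only lose payoff in a second-price auction — never gain.

Payoff change: -900.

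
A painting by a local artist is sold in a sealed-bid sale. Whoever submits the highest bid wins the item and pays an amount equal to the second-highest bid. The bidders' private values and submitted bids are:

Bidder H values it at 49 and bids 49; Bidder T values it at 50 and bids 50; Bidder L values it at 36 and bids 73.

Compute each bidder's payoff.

Sorted high to low: Bidder L 73, then Bidder T 50, then Bidder H 49.
Bidder L has the top bid and wins; the price is the second-highest bid, 50.
Bidder L's payoff = 36 − 50 = -14. All other bidders lose, so their payoff is 0.

Payoffs: Bidder H 0, Bidder T 0, Bidder L -14.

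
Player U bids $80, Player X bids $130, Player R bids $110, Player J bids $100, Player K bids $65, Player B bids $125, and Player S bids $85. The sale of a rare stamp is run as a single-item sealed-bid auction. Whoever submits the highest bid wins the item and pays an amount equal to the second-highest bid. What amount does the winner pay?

Ordered from highest: Player X $130, then Player B $125, then Player R $110, then Player J $100, then Player S $85, then Player U $80, then Player K $65.
Player X has the highest bid, so Player X wins.
The second-highest bid is $125, so that is what Player X pays.

Price paid: $125.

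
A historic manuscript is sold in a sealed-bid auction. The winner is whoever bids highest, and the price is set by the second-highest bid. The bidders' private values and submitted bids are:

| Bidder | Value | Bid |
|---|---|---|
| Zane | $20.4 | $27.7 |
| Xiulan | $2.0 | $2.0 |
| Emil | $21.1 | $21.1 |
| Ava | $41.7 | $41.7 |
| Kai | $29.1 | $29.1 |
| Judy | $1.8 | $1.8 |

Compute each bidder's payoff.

Ordered from highest: Ava $41.7; Kai $29.1; Zane $27.7; Emil $21.1; Xiulan $2.0; Judy $1.8.
Ava has the top bid and wins; the price is the second-highest bid, $29.1.
Ava's payoff = $41.7 − $29.1 = $12.6. All other bidders lose, so their payoff is 0.

Zane $0.0, Xiulan $0.0, Emil $0.0, Ava $12.6, Kai $0.0, Judy $0.0.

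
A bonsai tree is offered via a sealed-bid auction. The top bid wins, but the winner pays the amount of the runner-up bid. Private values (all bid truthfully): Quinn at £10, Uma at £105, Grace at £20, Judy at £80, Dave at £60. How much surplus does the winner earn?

Ranking the bids: Uma £105; Judy £80; Dave £60; Grace £20; Quinn £10.
Uma wins with the top bid and pays the second-highest, £80.
Surplus = £105 − £80 = £25.

£25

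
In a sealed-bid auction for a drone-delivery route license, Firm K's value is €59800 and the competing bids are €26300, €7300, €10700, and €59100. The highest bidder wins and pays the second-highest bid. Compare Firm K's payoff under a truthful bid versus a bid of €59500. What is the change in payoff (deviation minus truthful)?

The highest competing bid is €59100.
Bidding truthfully at €59800: Firm K has the top bid, wins, and pays the second-highest bid €59100. Payoff = €59800 − €59100 = €700.
Bidding €59500: Firm K has the top bid, wins, and pays the second-highest bid €59100. Payoff = €59800 − €59100 = €700.
Change = €700 − €700 = €0.
The bid only affects whether you win, not the price — here both bids land on the same side of the top rival bid, so the deviation is payoff-neutral.

Change in payoff: €0.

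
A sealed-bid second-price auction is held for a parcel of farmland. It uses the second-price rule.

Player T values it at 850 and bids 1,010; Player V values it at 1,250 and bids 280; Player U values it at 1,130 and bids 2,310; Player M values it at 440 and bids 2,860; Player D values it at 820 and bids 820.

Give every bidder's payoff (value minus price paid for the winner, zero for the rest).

Bids in descending order: Player M 2,860, then Player U 2,310, then Player T 1,010, then Player D 820, then Player V 280.
Player M has the top bid and wins; the price is the second-highest bid, 2,310.
Player M's payoff = 440 − 2,310 = -1,870. All other bidders lose, so their payoff is 0.

Player T 0, Player V 0, Player U 0, Player M -1,870, Player D 0.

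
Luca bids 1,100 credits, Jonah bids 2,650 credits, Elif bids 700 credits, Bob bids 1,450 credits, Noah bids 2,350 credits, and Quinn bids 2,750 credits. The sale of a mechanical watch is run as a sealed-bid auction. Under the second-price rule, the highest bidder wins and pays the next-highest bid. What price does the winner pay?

Ranking the bids: Quinn 2,750 credits, then Jonah 2,650 credits, then Noah 2,350 credits, then Bob 1,450 credits, then Luca 1,100 credits, then Elif 700 credits.
Quinn has the highest bid, so Quinn wins.
The second-highest bid is 2,650 credits, so that is what Quinn pays.

Price paid: 2,650 credits.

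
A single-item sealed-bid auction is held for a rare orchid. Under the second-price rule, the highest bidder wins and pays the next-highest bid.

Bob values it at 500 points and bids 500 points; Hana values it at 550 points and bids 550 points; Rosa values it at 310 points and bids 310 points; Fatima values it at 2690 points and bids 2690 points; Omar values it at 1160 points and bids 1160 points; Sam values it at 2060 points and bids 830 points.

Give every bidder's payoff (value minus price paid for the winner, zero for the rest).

Bids in descending order: Fatima 2690 points; Omar 1160 points; Sam 830 points; Hana 550 points; Bob 500 points; Rosa 310 points.
Fatima has the top bid and wins; the price is the second-highest bid, 1160 points.
Fatima's payoff = 2690 points − 1160 points = 1530 points. All other bidders lose, so their payoff is 0.

Payoffs: Bob 0 points, Hana 0 points, Rosa 0 points, Fatima 1530 points, Omar 0 points, Sam 0 points.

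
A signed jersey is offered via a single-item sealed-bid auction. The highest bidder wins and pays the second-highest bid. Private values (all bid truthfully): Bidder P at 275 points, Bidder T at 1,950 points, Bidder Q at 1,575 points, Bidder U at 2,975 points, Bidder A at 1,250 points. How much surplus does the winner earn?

1,025 points

Ranking the bids: Bidder U 2,975 points; Bidder T 1,950 points; Bidder Q 1,575 points; Bidder A 1,250 points; Bidder P 275 points.
Bidder U wins with the top bid and pays the second-highest, 1,950 points.
Surplus = 2,975 points − 1,950 points = 1,025 points.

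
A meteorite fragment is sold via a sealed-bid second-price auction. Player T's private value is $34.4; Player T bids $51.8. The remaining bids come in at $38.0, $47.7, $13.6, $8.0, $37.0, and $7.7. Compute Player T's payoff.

-$13.3

Highest competing bid: $47.7.
Player T's bid $51.8 is the highest overall, so Player T wins and pays the second-highest bid, $47.7.
Payoff = value − price = $34.4 − $47.7 = -$13.3.
Overbidding won the item at a price above value — truthful bidding would have avoided this loss.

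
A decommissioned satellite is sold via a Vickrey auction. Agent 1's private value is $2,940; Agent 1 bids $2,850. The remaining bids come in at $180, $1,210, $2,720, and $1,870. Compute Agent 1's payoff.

Highest competing bid: $2,720.
Agent 1's bid $2,850 is the highest overall, so Agent 1 wins and pays the second-highest bid, $2,720.
Payoff = value − price = $2,940 − $2,720 = $220.

$220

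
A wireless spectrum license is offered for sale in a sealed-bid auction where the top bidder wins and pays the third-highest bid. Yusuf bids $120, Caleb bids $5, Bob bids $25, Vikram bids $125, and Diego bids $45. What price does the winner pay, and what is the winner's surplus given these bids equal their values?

Ranking the bids: Vikram $125, then Yusuf $120, then Diego $45, then Bob $25, then Caleb $5.
Vikram is the highest bidder, so Vikram wins.
Under the third-price rule, the price is the third-highest bid: $45.
Surplus = $125 − $45 = $80.

Price $45; surplus $80.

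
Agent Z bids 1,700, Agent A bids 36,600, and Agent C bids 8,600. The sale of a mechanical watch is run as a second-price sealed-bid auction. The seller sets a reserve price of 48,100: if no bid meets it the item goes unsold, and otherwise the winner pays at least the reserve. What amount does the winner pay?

Bids in descending order: Agent A 36,600; Agent C 8,600; Agent Z 1,700.
The top bid 36,600 is below the reserve 48,100, so the item goes unsold and nothing is paid.

unsold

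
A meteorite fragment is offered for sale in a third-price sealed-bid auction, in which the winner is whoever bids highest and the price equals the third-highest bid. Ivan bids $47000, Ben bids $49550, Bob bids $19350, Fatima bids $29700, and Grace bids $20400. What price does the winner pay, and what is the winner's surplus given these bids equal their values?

Price $29700; surplus $19850.

Bids in descending order: Ben $49550; Ivan $47000; Fatima $29700; Grace $20400; Bob $19350.
Ben is the highest bidder, so Ben wins.
Under the third-price rule, the price is the third-highest bid: $29700.
Surplus = $49550 − $29700 = $19850.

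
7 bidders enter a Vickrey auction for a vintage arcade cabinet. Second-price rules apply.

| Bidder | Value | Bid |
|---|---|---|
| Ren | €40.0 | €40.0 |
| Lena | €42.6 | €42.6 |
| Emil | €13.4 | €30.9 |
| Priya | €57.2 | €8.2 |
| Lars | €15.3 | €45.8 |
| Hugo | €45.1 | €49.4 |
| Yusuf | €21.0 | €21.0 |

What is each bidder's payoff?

Bids in descending order: Hugo €49.4 > Lars €45.8 > Lena €42.6 > Ren €40.0 > Emil €30.9 > Yusuf €21.0 > Priya €8.2.
Hugo has the top bid and wins; the price is the second-highest bid, €45.8.
Hugo's payoff = €45.1 − €45.8 = -€0.7. All other bidders lose, so their payoff is 0.

Payoffs: Ren €0.0, Lena €0.0, Emil €0.0, Priya €0.0, Lars €0.0, Hugo -€0.7, Yusuf €0.0.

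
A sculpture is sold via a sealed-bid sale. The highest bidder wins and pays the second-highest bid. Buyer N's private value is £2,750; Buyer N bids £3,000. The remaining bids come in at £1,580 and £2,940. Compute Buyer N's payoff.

Highest competing bid: £2,940.
Buyer N's bid £3,000 is the highest overall, so Buyer N wins and pays the second-highest bid, £2,940.
Payoff = value − price = £2,750 − £2,940 = -£190.

-£190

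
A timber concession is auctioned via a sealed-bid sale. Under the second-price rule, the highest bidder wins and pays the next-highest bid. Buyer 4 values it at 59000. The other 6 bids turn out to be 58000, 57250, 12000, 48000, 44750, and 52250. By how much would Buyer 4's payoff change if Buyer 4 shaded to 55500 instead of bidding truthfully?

The highest competing bid is 58000.
Bidding truthfully at 59000: Buyer 4 has the top bid, wins, and pays the second-highest bid 58000. Payoff = 59000 − 58000 = 1000.
Bidding 55500: the top bid is 58000 (a rival), so Buyer 4 loses. Payoff = 0.
Change = 0 − 1000 = -1000.
Deviating from a truthful bid can only lose payoff in a second-price auction — never gain.

Payoff change: -1000.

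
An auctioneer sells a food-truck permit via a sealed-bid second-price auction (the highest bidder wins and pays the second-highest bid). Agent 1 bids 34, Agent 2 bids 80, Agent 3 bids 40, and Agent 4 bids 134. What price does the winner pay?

Price paid: 80.

Sorted high to low: Agent 4 134 > Agent 2 80 > Agent 3 40 > Agent 1 34.
Agent 4 is the highest bidder, so Agent 4 wins.
Under the second-price rule, the price is the second-highest bid: 80.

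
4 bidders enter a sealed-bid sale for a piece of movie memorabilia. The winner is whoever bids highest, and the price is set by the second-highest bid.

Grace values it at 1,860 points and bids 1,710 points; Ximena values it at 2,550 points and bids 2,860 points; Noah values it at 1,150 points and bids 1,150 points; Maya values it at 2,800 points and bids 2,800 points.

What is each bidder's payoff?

Payoffs: Grace 0 points, Ximena -250 points, Noah 0 points, Maya 0 points.

Bids in descending order: Ximena 2,860 points, then Maya 2,800 points, then Grace 1,710 points, then Noah 1,150 points.
Ximena has the top bid and wins; the price is the second-highest bid, 2,800 points.
Ximena's payoff = 2,550 points − 2,800 points = -250 points. All other bidders lose, so their payoff is 0.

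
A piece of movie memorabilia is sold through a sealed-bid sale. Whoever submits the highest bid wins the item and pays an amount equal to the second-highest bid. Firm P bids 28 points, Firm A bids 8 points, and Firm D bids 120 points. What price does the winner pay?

Bids in descending order: Firm D 120 points > Firm P 28 points > Firm A 8 points.
Firm D has the highest bid, so Firm D wins.
The second-highest bid is 28 points, so that is what Firm D pays.

28 points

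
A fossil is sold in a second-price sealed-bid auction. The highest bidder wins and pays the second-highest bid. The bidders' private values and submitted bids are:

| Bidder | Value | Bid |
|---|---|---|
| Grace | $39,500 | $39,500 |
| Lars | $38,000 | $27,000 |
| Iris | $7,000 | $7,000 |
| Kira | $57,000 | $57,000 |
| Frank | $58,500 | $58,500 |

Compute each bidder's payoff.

Payoffs: Grace $0, Lars $0, Iris $0, Kira $0, Frank $1,500.

Bids in descending order: Frank $58,500 > Kira $57,000 > Grace $39,500 > Lars $27,000 > Iris $7,000.
Frank has the top bid and wins; the price is the second-highest bid, $57,000.
Frank's payoff = $58,500 − $57,000 = $1,500. All other bidders lose, so their payoff is 0.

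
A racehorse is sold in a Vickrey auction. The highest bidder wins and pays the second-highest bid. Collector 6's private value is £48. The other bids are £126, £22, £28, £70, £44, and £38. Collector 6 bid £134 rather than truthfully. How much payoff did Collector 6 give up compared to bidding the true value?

The highest competing bid is £126.
Bidding truthfully at £48: the top bid is £126 (a rival), so Collector 6 loses. Payoff = £0.
Bidding £134: Collector 6 has the top bid, wins, and pays the second-highest bid £126. Payoff = £48 − £126 = -£78.
Regret = truthful payoff − actual payoff = £0 − -£78 = £78.
Deviating from a truthful bid can only lose payoff in a second-price auction — never gain.

£78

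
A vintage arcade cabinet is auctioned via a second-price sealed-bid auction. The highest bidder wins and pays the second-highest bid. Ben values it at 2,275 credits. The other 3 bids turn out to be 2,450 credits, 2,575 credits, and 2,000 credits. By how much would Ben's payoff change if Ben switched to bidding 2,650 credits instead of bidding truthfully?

The highest competing bid is 2,575 credits.
Bidding truthfully at 2,275 credits: the top bid is 2,575 credits (a rival), so Ben loses. Payoff = 0 credits.
Bidding 2,650 credits: Ben has the top bid, wins, and pays the second-highest bid 2,575 credits. Payoff = 2,275 credits − 2,575 credits = -300 credits.
Change = -300 credits − 0 credits = -300 credits.
This is the dominant-strategy logic: truthful bidding weakly beats any alternative.

Payoff change: -300 credits.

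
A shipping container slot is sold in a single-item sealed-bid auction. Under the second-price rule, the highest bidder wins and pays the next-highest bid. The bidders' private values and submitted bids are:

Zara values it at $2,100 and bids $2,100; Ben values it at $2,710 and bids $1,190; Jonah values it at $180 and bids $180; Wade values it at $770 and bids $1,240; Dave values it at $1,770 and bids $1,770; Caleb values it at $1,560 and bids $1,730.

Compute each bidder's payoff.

Zara $330, Ben $0, Jonah $0, Wade $0, Dave $0, Caleb $0.

Bids in descending order: Zara $2,100 > Dave $1,770 > Caleb $1,730 > Wade $1,240 > Ben $1,190 > Jonah $180.
Zara has the top bid and wins; the price is the second-highest bid, $1,770.
Zara's payoff = $2,100 − $1,770 = $330. All other bidders lose, so their payoff is 0.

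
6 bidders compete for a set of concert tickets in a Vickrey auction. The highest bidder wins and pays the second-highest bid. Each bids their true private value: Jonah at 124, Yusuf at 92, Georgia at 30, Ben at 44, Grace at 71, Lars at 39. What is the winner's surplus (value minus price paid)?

Surplus = 32.

Ordered from highest: Jonah 124 > Yusuf 92 > Grace 71 > Ben 44 > Lars 39 > Georgia 30.
Jonah wins with the top bid and pays the second-highest, 92.
Surplus = 124 − 92 = 32.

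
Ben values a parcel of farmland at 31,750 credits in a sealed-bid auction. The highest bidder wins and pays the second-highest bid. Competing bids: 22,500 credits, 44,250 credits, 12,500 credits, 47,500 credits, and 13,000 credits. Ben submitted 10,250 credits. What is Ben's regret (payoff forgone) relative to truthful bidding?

The highest competing bid is 47,500 credits.
Bidding truthfully at 31,750 credits: the top bid is 47,500 credits (a rival), so Ben loses. Payoff = 0 credits.
Bidding 10,250 credits: the top bid is 47,500 credits (a rival), so Ben loses. Payoff = 0 credits.
Regret = truthful payoff − actual payoff = 0 credits − 0 credits = 0 credits.
The bid only affects whether you win, not the price — here both bids land on the same side of the top rival bid, so the deviation is payoff-neutral.

Regret: 0 credits.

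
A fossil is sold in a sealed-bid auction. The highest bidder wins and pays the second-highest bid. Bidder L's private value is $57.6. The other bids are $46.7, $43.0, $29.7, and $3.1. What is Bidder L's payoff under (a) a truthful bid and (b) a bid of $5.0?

(a) $10.9  (b) $0.0

The highest competing bid is $46.7.
Bidding truthfully at $57.6: Bidder L has the top bid, wins, and pays the second-highest bid $46.7. Payoff = $57.6 − $46.7 = $10.9.
Bidding $5.0: the top bid is $46.7 (a rival), so Bidder L loses. Payoff = $0.0.
This is the dominant-strategy logic: truthful bidding weakly beats any alternative.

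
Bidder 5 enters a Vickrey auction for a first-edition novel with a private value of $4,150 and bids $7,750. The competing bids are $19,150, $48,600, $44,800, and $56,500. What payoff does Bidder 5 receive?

Highest competing bid: $56,500.
Bidder 5's bid $7,750 is not the highest, so Bidder 5 loses, pays nothing, and earns zero payoff.

Payoff = $0.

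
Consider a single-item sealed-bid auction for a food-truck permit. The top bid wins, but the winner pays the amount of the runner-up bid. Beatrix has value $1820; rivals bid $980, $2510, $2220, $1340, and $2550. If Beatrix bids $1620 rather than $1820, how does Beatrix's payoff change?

The highest competing bid is $2550.
Bidding truthfully at $1820: the top bid is $2550 (a rival), so Beatrix loses. Payoff = $0.
Bidding $1620: the top bid is $2550 (a rival), so Beatrix loses. Payoff = $0.
Change = $0 − $0 = $0.
The bid only affects whether you win, not the price — here both bids land on the same side of the top rival bid, so the deviation is payoff-neutral.

$0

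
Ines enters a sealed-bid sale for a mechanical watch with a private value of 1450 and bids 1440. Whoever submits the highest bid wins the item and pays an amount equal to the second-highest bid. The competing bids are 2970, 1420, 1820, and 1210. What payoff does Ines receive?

Highest competing bid: 2970.
Ines's bid 1440 is not the highest, so Ines loses, pays nothing, and earns zero payoff.

0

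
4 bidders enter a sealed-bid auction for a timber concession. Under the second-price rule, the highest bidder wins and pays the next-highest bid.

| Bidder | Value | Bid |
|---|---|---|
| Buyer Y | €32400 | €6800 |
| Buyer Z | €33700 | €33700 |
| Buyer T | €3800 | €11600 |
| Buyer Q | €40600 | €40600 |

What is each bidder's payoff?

Sorted high to low: Buyer Q €40600, then Buyer Z €33700, then Buyer T €11600, then Buyer Y €6800.
Buyer Q has the top bid and wins; the price is the second-highest bid, €33700.
Buyer Q's payoff = €40600 − €33700 = €6900. All other bidders lose, so their payoff is 0.

Payoffs: Buyer Y €0, Buyer Z €0, Buyer T €0, Buyer Q €6900.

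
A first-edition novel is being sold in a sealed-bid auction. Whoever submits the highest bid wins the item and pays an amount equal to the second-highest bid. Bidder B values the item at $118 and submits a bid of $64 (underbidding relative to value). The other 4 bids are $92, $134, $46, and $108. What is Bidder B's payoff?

Highest competing bid: $134.
Bidder B's bid $64 is not the highest, so Bidder B loses, pays nothing, and earns zero payoff.

Payoff = $0.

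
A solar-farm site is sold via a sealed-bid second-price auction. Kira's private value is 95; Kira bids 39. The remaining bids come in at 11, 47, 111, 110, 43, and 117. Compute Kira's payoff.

0

Highest competing bid: 117.
Kira's bid 39 is not the highest, so Kira loses, pays nothing, and earns zero payoff.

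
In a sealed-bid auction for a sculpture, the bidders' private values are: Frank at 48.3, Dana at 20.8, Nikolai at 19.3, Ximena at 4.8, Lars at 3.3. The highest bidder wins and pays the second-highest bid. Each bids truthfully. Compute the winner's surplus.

Ordered from highest: Frank 48.3 > Dana 20.8 > Nikolai 19.3 > Ximena 4.8 > Lars 3.3.
Frank wins with the top bid and pays the second-highest, 20.8.
Surplus = 48.3 − 20.8 = 27.5.

Surplus = 27.5.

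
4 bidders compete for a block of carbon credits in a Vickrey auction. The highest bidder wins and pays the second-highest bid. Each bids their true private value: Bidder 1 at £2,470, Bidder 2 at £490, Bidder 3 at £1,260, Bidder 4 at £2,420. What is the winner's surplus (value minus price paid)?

Sorted high to low: Bidder 1 £2,470; Bidder 4 £2,420; Bidder 3 £1,260; Bidder 2 £490.
Bidder 1 wins with the top bid and pays the second-highest, £2,420.
Surplus = £2,470 − £2,420 = £50.

Surplus = £50.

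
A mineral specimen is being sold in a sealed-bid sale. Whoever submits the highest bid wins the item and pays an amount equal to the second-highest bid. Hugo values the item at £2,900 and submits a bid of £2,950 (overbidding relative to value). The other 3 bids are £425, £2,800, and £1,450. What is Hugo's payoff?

Highest competing bid: £2,800.
Hugo's bid £2,950 is the highest overall, so Hugo wins and pays the second-highest bid, £2,800.
Payoff = value − price = £2,900 − £2,800 = £100.

Payoff = £100.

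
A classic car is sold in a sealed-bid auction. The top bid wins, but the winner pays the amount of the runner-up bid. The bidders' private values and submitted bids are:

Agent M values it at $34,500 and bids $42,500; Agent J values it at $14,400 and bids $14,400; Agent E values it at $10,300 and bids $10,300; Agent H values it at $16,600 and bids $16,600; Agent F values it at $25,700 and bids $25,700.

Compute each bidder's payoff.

Ordered from highest: Agent M $42,500; Agent F $25,700; Agent H $16,600; Agent J $14,400; Agent E $10,300.
Agent M has the top bid and wins; the price is the second-highest bid, $25,700.
Agent M's payoff = $34,500 − $25,700 = $8,800. All other bidders lose, so their payoff is 0.

Payoffs: Agent M $8,800, Agent J $0, Agent E $0, Agent H $0, Agent F $0.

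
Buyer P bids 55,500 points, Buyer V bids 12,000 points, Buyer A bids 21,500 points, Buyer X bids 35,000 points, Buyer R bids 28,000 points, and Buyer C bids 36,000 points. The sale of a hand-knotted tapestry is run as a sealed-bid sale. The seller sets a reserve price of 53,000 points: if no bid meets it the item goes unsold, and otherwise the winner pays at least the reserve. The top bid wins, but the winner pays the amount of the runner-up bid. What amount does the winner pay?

Bids in descending order: Buyer P 55,500 points; Buyer C 36,000 points; Buyer X 35,000 points; Buyer R 28,000 points; Buyer A 21,500 points; Buyer V 12,000 points.
Buyer P has the highest bid, so Buyer P wins.
The second-highest bid is 36,000 points, but the reserve 53,000 points is higher, so the price is the reserve.

53,000 points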